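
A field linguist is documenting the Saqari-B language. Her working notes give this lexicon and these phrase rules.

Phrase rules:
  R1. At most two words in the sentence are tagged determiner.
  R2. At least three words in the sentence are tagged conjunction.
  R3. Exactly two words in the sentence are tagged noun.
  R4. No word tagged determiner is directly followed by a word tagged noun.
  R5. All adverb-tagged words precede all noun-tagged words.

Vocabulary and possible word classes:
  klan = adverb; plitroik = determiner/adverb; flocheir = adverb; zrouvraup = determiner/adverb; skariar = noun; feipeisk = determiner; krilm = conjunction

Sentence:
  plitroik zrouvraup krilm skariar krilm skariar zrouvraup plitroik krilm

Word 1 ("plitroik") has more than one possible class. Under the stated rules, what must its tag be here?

adverb

Candidates per position — 1:plitroik {determiner,adverb}; 2:zrouvraup {determiner,adverb}; 3:krilm {conjunction}; 4:skariar {noun}; 5:krilm {conjunction}; 6:skariar {noun}; 7:zrouvraup {determiner,adverb}; 8:plitroik {determiner,adverb}; 9:krilm {conjunction}.
If word 7 were adverb, no tagging could satisfy rule 5; so word 7 is determiner.
If word 8 were adverb, no tagging could satisfy rule 5; so word 8 is determiner.
If word 1 were determiner, no tagging could satisfy rule 1; so word 1 is adverb.
If word 2 were determiner, no tagging could satisfy rule 1; so word 2 is adverb.
The unique satisfying tagging is: adverb adverb conjunction noun conjunction noun determiner determiner conjunction.
Check: rule 1 ok; rule 2 ok; rule 3 ok; rule 4 ok; rule 5 ok.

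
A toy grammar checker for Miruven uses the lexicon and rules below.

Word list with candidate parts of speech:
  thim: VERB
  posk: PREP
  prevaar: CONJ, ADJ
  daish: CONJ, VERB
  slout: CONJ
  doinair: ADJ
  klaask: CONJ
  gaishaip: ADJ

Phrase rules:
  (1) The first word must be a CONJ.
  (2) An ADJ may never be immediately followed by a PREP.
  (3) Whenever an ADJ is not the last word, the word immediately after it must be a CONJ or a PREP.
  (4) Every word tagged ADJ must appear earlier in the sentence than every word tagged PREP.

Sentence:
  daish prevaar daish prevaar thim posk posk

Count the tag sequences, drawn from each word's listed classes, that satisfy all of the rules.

Candidates per position — 1:daish {CONJ,VERB}; 2:prevaar {CONJ,ADJ}; 3:daish {CONJ,VERB}; 4:prevaar {CONJ,ADJ}; 5:thim {VERB}; 6:posk {PREP}; 7:posk {PREP}.
There are 16 candidate sequences in total.
The sequences that satisfy every rule: CONJ CONJ CONJ CONJ VERB PREP PREP; CONJ CONJ VERB CONJ VERB PREP PREP; CONJ ADJ CONJ CONJ VERB PREP PREP.
Count = 3.

3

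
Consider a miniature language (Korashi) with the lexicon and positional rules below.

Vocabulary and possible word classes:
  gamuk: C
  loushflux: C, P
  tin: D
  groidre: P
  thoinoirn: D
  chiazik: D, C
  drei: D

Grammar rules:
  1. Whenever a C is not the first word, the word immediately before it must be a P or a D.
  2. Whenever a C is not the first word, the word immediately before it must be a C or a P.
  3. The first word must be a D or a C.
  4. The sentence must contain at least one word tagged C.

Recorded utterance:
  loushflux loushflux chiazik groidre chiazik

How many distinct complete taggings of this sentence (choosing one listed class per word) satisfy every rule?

4

Candidates per position — 1:loushflux {C,P}; 2:loushflux {C,P}; 3:chiazik {D,C}; 4:groidre {P}; 5:chiazik {D,C}.
There are 16 candidate sequences in total.
The sequences that satisfy every rule: C P D P D; C P D P C; C P C P D; C P C P C.
Count = 4.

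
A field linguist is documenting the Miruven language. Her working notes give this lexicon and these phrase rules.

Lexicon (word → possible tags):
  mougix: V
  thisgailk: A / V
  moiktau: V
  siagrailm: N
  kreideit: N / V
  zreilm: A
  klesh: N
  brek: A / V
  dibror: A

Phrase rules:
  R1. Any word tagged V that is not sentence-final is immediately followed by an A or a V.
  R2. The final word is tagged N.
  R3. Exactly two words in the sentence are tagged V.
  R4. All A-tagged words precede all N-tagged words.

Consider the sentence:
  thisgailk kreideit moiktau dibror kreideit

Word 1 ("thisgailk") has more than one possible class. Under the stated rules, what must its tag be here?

A

Candidates per position — 1:thisgailk {A,V}; 2:kreideit {N,V}; 3:moiktau {V}; 4:dibror {A}; 5:kreideit {N,V}.
Position 2: tagging it N would leave rule 4 unsatisfiable, so it must be V.
Position 5: tagging it V would leave rule 2 unsatisfiable, so it must be N.
Position 1: tagging it V would leave rule 3 unsatisfiable, so it must be A.
The unique satisfying tagging is: A V V A N.
Rule-by-rule: rule 1 satisfied; rule 2 satisfied; rule 3 satisfied; rule 4 satisfied.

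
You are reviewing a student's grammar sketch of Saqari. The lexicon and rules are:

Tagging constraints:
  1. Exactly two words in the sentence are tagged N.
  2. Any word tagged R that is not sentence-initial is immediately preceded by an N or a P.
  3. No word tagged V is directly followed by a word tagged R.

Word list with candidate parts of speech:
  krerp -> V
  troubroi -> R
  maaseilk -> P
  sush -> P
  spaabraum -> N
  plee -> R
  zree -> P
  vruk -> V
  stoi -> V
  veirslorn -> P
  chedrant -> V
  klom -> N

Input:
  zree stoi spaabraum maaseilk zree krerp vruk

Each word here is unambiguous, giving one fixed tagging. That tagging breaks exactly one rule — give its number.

Fixed tagging: P V N P P V V.
Applying the rules: R1 fails, R2 ok, R3 ok.
Only rule 1 fails.

1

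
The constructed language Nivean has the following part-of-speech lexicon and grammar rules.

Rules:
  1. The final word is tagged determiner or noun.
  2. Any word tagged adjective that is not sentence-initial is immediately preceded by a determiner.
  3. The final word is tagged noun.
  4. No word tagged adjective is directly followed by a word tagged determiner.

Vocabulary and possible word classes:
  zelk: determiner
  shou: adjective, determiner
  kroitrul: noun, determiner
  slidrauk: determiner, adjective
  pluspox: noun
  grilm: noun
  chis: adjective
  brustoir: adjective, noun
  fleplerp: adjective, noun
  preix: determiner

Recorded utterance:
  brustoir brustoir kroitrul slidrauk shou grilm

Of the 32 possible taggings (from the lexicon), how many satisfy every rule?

8

Candidates per position — 1:brustoir {adjective,noun}; 2:brustoir {adjective,noun}; 3:kroitrul {noun,determiner}; 4:slidrauk {determiner,adjective}; 5:shou {adjective,determiner}; 6:grilm {noun}.
There are 32 candidate sequences in total.
Checking each against the rules leaves 8 sequences.
Count = 8.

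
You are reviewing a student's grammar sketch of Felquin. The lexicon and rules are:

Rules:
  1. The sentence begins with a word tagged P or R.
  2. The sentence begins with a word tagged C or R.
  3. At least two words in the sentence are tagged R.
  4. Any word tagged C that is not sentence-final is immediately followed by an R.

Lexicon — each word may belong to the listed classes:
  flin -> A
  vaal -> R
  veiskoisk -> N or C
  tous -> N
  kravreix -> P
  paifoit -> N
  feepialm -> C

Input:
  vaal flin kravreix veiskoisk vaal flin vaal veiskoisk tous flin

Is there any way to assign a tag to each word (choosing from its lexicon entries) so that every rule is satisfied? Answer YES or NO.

YES

Candidates per position — 1:vaal {R}; 2:flin {A}; 3:kravreix {P}; 4:veiskoisk {N,C}; 5:vaal {R}; 6:flin {A}; 7:vaal {R}; 8:veiskoisk {N,C}; 9:tous {N}; 10:flin {A}.
One satisfying assignment: R A P N R A R N N A.
Verifying each rule — rule 1 ok; rule 2 ok; rule 3 ok; rule 4 ok.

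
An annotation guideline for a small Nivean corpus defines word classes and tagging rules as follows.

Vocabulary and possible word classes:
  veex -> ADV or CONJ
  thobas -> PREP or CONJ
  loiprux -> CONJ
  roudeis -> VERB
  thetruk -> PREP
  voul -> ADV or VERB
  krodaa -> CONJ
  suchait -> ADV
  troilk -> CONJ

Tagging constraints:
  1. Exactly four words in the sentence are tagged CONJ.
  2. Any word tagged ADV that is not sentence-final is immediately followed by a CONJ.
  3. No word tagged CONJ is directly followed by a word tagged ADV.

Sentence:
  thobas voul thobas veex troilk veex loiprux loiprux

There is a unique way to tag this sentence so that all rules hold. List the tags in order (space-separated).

PREP VERB PREP ADV CONJ CONJ CONJ CONJ

Candidates per position — 1:thobas {PREP,CONJ}; 2:voul {ADV,VERB}; 3:thobas {PREP,CONJ}; 4:veex {ADV,CONJ}; 5:troilk {CONJ}; 6:veex {ADV,CONJ}; 7:loiprux {CONJ}; 8:loiprux {CONJ}.
At position 6, choosing ADV makes rule 3 impossible to satisfy; hence CONJ.
At position 1, choosing CONJ makes rule 1 impossible to satisfy; hence PREP.
At position 3, choosing CONJ makes rule 1 impossible to satisfy; hence PREP.
At position 4, choosing CONJ makes rule 1 impossible to satisfy; hence ADV.
At position 2, choosing ADV makes rule 2 impossible to satisfy; hence VERB.
The unique satisfying tagging is: PREP VERB PREP ADV CONJ CONJ CONJ CONJ.
Check: rule 1 satisfied; rule 2 satisfied; rule 3 satisfied.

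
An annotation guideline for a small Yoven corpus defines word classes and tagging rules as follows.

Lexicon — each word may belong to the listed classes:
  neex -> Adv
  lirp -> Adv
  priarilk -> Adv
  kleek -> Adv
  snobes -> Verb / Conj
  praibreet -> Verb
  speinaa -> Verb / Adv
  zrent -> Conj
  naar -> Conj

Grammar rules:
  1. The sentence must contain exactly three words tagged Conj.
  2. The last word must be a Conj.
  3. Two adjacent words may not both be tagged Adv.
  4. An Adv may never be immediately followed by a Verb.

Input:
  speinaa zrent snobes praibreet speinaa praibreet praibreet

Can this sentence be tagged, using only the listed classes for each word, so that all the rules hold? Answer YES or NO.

NO

Candidates per position — 1:speinaa {Verb,Adv}; 2:zrent {Conj}; 3:snobes {Verb,Conj}; 4:praibreet {Verb}; 5:speinaa {Verb,Adv}; 6:praibreet {Verb}; 7:praibreet {Verb}.
Rule 1 cannot be satisfied by any choice of tags from the lexicon.
So there is no consistent tagging.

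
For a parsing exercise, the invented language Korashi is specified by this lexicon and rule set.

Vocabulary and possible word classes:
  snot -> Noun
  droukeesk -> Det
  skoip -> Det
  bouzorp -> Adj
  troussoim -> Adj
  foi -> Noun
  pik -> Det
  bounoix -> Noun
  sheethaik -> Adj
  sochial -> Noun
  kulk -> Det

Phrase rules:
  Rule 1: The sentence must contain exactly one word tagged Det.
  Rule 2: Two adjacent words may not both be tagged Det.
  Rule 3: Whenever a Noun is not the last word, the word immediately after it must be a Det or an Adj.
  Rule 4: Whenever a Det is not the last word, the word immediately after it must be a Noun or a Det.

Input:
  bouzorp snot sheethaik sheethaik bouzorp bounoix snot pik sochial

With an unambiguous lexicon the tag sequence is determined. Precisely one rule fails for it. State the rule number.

Fixed tagging: Adj Noun Adj Adj Adj Noun Noun Det Noun.
Checking each rule: R1 pass, R2 pass, R3 fail, R4 pass.
Only rule 3 fails.

3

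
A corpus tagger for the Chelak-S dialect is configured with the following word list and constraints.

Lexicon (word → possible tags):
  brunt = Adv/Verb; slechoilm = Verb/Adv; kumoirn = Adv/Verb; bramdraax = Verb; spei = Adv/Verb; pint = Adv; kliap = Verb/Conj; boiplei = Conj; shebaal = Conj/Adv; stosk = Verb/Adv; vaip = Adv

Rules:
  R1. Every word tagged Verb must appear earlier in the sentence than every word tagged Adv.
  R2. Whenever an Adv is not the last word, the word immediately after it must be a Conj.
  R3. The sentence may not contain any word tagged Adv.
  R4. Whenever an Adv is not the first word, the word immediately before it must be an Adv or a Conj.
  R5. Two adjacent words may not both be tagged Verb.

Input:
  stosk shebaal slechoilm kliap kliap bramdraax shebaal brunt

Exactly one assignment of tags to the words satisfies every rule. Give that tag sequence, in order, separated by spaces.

Candidates per position — 1:stosk {Verb,Adv}; 2:shebaal {Conj,Adv}; 3:slechoilm {Verb,Adv}; 4:kliap {Verb,Conj}; 5:kliap {Verb,Conj}; 6:bramdraax {Verb}; 7:shebaal {Conj,Adv}; 8:brunt {Adv,Verb}.
Position 1: tagging it Adv would leave rule 1 unsatisfiable, so it must be Verb.
Position 2: tagging it Adv would leave rule 1 unsatisfiable, so it must be Conj.
Position 3: tagging it Adv would leave rule 1 unsatisfiable, so it must be Verb.
Position 4: tagging it Verb would leave rule 5 unsatisfiable, so it must be Conj.
Position 5: tagging it Verb would leave rule 5 unsatisfiable, so it must be Conj.
Position 7: tagging it Adv would leave rule 2 unsatisfiable, so it must be Conj.
Position 8: tagging it Adv would leave rule 3 unsatisfiable, so it must be Verb.
So the tagging must be: Verb Conj Verb Conj Conj Verb Conj Verb.
Verifying each rule — rule 1 ok; rule 2 ok; rule 3 ok; rule 4 ok; rule 5 ok.

Verb Conj Verb Conj Conj Verb Conj Verb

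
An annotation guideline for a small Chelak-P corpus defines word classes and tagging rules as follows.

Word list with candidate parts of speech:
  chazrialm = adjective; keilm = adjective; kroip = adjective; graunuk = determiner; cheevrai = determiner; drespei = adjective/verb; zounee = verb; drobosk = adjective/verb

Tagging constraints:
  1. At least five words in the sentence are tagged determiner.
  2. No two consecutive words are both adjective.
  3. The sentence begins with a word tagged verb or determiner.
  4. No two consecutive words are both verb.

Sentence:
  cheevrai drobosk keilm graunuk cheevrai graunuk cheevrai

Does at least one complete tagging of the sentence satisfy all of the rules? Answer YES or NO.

YES

Candidates per position — 1:cheevrai {determiner}; 2:drobosk {adjective,verb}; 3:keilm {adjective}; 4:graunuk {determiner}; 5:cheevrai {determiner}; 6:graunuk {determiner}; 7:cheevrai {determiner}.
One satisfying assignment: determiner verb adjective determiner determiner determiner determiner.
Checking: rule 1 ok; rule 2 ok; rule 3 ok; rule 4 ok.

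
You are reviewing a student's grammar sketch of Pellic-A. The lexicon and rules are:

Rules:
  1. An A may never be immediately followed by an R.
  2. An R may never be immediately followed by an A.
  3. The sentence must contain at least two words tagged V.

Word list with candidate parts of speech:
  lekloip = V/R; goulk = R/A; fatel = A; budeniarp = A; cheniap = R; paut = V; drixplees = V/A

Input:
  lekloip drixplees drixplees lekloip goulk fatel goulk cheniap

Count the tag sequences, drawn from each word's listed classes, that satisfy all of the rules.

Candidates per position — 1:lekloip {V,R}; 2:drixplees {V,A}; 3:drixplees {V,A}; 4:lekloip {V,R}; 5:goulk {R,A}; 6:fatel {A}; 7:goulk {R,A}; 8:cheniap {R}.
There are 64 candidate sequences in total.
Rule 1 cannot be satisfied by any choice of tags from the lexicon.
So there is no consistent tagging.
Count = 0.

0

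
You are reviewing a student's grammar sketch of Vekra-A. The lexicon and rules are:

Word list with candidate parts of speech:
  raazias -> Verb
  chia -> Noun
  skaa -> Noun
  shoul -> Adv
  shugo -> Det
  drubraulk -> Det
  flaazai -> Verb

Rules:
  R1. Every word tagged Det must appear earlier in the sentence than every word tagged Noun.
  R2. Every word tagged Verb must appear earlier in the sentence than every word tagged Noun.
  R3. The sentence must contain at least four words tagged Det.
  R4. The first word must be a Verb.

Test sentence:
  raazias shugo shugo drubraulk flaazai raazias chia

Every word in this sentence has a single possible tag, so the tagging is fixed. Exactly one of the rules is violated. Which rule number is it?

3

Fixed tagging: Verb Det Det Det Verb Verb Noun.
Checking each rule: R1 ✓, R2 ✓, R3 ✗, R4 ✓.
Only rule 3 fails.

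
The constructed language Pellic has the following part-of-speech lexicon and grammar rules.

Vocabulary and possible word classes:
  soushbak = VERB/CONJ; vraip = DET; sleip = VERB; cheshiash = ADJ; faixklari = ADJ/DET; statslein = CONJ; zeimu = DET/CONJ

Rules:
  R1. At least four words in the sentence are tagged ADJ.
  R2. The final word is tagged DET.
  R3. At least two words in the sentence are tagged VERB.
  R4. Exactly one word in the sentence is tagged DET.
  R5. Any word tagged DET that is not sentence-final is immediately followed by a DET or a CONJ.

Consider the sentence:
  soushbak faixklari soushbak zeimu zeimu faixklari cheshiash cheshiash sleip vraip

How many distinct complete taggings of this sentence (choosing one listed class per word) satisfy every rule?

Candidates per position — 1:soushbak {VERB,CONJ}; 2:faixklari {ADJ,DET}; 3:soushbak {VERB,CONJ}; 4:zeimu {DET,CONJ}; 5:zeimu {DET,CONJ}; 6:faixklari {ADJ,DET}; 7:cheshiash {ADJ}; 8:cheshiash {ADJ}; 9:sleip {VERB}; 10:vraip {DET}.
There are 64 candidate sequences in total.
The sequences that satisfy every rule: VERB ADJ VERB CONJ CONJ ADJ ADJ ADJ VERB DET; VERB ADJ CONJ CONJ CONJ ADJ ADJ ADJ VERB DET; CONJ ADJ VERB CONJ CONJ ADJ ADJ ADJ VERB DET.
Count = 3.

3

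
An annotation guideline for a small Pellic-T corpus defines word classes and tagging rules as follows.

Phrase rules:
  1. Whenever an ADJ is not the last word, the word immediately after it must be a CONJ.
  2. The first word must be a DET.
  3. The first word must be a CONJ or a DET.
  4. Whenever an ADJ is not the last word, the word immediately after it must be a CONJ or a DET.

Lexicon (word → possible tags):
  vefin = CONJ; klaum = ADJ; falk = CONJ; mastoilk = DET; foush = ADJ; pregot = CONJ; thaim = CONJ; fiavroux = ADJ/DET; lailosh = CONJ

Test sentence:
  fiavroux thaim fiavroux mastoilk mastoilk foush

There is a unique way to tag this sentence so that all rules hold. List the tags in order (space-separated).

DET CONJ DET DET DET ADJ

Candidates per position — 1:fiavroux {ADJ,DET}; 2:thaim {CONJ}; 3:fiavroux {ADJ,DET}; 4:mastoilk {DET}; 5:mastoilk {DET}; 6:foush {ADJ}.
Position 1: ADJ is ruled out by rule 2; that leaves DET.
Position 3: ADJ is ruled out by rule 1; that leaves DET.
The only consistent sequence is: DET CONJ DET DET DET ADJ.
Check: rule 1 ✓; rule 2 ✓; rule 3 ✓; rule 4 ✓.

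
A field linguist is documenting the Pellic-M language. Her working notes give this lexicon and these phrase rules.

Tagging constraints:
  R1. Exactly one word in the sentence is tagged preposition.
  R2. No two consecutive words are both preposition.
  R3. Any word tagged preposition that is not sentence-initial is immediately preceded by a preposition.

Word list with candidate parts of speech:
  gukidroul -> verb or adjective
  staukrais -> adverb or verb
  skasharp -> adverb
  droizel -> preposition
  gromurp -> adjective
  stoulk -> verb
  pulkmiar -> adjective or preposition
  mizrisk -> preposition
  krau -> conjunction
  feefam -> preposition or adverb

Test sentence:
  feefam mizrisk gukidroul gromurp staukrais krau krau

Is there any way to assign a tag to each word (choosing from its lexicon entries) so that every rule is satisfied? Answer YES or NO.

NO

Candidates per position — 1:feefam {preposition,adverb}; 2:mizrisk {preposition}; 3:gukidroul {verb,adjective}; 4:gromurp {adjective}; 5:staukrais {adverb,verb}; 6:krau {conjunction}; 7:krau {conjunction}.
Every candidate sequence violates at least one rule; no consistent tagging exists.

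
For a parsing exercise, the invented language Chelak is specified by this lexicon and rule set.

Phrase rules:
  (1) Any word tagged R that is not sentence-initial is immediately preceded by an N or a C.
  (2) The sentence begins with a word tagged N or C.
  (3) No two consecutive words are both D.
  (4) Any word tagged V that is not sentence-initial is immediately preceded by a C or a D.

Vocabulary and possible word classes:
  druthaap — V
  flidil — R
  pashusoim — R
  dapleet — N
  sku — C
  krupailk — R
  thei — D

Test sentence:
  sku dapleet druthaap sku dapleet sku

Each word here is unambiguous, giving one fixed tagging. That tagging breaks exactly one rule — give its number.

4

Fixed tagging: C N V C N C.
Checking each rule: R1 holds, R2 holds, R3 holds, R4 violated.
Only rule 4 fails.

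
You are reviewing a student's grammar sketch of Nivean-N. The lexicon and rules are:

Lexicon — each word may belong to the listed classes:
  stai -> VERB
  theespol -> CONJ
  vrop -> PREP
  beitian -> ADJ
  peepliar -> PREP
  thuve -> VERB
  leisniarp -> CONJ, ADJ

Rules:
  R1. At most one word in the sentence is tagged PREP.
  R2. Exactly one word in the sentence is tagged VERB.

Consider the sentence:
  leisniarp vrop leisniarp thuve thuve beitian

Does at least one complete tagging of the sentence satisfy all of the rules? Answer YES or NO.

Candidates per position — 1:leisniarp {CONJ,ADJ}; 2:vrop {PREP}; 3:leisniarp {CONJ,ADJ}; 4:thuve {VERB}; 5:thuve {VERB}; 6:beitian {ADJ}.
Rule 2 cannot be satisfied by any choice of tags from the lexicon.
So there is no consistent tagging.

NO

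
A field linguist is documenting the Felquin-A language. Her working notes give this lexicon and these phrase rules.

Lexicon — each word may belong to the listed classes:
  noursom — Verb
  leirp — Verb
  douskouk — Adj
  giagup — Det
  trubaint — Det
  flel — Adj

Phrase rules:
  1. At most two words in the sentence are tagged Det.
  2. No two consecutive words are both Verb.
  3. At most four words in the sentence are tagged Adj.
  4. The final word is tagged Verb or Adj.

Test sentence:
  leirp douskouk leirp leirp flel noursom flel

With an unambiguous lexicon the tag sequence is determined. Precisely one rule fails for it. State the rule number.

Fixed tagging: Verb Adj Verb Verb Adj Verb Adj.
Checking each rule: R1 ok, R2 fails, R3 ok, R4 ok.
Only rule 2 fails.

2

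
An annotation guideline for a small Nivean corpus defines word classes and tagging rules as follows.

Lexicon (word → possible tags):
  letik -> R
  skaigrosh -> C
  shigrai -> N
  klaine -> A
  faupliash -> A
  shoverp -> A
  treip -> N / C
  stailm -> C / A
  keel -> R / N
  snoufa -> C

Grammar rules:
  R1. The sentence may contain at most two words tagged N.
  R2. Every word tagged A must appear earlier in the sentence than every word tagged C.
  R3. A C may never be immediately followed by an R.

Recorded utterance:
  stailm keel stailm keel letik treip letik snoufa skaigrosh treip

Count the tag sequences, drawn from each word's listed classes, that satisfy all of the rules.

Candidates per position — 1:stailm {C,A}; 2:keel {R,N}; 3:stailm {C,A}; 4:keel {R,N}; 5:letik {R}; 6:treip {N,C}; 7:letik {R}; 8:snoufa {C}; 9:skaigrosh {C}; 10:treip {N,C}.
There are 64 candidate sequences in total.
The sequences that satisfy every rule: A R C N R N R C C C; A R A R R N R C C N; A R A R R N R C C C; A R A N R N R C C C; A N A R R N R C C C.
Count = 5.

5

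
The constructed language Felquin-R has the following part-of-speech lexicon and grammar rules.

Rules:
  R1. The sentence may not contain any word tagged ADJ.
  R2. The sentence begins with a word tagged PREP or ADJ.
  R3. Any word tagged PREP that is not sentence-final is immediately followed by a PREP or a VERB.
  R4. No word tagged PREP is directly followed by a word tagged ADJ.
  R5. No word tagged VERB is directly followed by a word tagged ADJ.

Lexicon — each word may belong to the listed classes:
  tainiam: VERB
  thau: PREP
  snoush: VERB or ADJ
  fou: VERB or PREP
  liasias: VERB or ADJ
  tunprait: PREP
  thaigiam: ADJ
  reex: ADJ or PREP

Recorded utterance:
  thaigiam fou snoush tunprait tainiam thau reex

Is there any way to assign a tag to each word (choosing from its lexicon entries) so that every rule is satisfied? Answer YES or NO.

NO

Candidates per position — 1:thaigiam {ADJ}; 2:fou {VERB,PREP}; 3:snoush {VERB,ADJ}; 4:tunprait {PREP}; 5:tainiam {VERB}; 6:thau {PREP}; 7:reex {ADJ,PREP}.
Rule 1 cannot be satisfied by any choice of tags from the lexicon.
So there is no consistent tagging.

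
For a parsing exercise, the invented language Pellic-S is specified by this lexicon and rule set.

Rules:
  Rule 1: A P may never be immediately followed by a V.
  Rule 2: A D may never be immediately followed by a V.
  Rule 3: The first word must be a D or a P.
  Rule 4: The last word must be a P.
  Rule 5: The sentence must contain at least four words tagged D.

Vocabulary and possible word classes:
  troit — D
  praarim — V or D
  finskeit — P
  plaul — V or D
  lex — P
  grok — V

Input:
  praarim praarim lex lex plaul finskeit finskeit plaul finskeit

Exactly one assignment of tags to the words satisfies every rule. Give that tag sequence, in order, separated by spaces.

Candidates per position — 1:praarim {V,D}; 2:praarim {V,D}; 3:lex {P}; 4:lex {P}; 5:plaul {V,D}; 6:finskeit {P}; 7:finskeit {P}; 8:plaul {V,D}; 9:finskeit {P}.
Position 1: V is ruled out by rule 3; that leaves D.
Position 2: V is ruled out by rule 2; that leaves D.
Position 5: V is ruled out by rule 1; that leaves D.
Position 8: V is ruled out by rule 1; that leaves D.
The only consistent sequence is: D D P P D P P D P.
Check: rule 1 ok; rule 2 ok; rule 3 ok; rule 4 ok; rule 5 ok.

D D P P D P P D P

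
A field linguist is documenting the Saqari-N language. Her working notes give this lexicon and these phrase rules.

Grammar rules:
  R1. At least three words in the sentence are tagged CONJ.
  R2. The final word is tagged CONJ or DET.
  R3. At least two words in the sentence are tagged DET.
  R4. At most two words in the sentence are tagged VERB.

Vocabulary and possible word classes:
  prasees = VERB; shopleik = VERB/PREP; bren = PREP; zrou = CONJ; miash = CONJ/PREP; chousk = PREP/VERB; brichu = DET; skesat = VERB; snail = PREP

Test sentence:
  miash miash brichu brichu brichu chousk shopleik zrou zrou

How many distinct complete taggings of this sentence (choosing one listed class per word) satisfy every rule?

Candidates per position — 1:miash {CONJ,PREP}; 2:miash {CONJ,PREP}; 3:brichu {DET}; 4:brichu {DET}; 5:brichu {DET}; 6:chousk {PREP,VERB}; 7:shopleik {VERB,PREP}; 8:zrou {CONJ}; 9:zrou {CONJ}.
There are 16 candidate sequences in total.
Checking each against the rules leaves 12 sequences.
Count = 12.

12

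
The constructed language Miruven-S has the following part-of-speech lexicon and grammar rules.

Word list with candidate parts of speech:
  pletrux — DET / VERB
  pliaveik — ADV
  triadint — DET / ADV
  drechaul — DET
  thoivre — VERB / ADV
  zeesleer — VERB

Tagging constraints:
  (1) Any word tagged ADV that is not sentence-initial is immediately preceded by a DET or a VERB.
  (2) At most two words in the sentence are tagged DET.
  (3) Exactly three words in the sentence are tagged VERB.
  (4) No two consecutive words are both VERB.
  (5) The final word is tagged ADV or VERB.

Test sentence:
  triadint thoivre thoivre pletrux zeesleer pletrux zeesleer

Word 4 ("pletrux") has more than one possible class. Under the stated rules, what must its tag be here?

DET

Candidates per position — 1:triadint {DET,ADV}; 2:thoivre {VERB,ADV}; 3:thoivre {VERB,ADV}; 4:pletrux {DET,VERB}; 5:zeesleer {VERB}; 6:pletrux {DET,VERB}; 7:zeesleer {VERB}.
Position 4: VERB is ruled out by rule 4; that leaves DET.
Position 6: VERB is ruled out by rule 4; that leaves DET.
Position 1: DET is ruled out by rule 2; that leaves ADV.
Position 2: ADV is ruled out by rule 1; that leaves VERB.
Position 3: VERB is ruled out by rule 3; that leaves ADV.
So the tagging must be: ADV VERB ADV DET VERB DET VERB.
Rule-by-rule: rule 1 holds; rule 2 holds; rule 3 holds; rule 4 holds; rule 5 holds.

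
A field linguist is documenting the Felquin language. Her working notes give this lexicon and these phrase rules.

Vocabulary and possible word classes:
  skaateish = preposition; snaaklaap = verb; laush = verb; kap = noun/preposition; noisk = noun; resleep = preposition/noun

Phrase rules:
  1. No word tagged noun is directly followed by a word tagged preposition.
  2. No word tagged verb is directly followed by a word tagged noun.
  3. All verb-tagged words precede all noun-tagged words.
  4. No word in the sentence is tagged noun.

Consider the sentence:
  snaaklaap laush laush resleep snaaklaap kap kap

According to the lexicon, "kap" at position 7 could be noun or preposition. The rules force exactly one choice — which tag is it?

Candidates per position — 1:snaaklaap {verb}; 2:laush {verb}; 3:laush {verb}; 4:resleep {preposition,noun}; 5:snaaklaap {verb}; 6:kap {noun,preposition}; 7:kap {noun,preposition}.
Word 4 cannot be noun — rule 2 would then fail for every completion. It is preposition.
Word 6 cannot be noun — rule 2 would then fail for every completion. It is preposition.
Word 7 cannot be noun — rule 4 would then fail for every completion. It is preposition.
The unique satisfying tagging is: verb verb verb preposition verb preposition preposition.
Verifying each rule — rule 1 satisfied; rule 2 satisfied; rule 3 satisfied; rule 4 satisfied.

preposition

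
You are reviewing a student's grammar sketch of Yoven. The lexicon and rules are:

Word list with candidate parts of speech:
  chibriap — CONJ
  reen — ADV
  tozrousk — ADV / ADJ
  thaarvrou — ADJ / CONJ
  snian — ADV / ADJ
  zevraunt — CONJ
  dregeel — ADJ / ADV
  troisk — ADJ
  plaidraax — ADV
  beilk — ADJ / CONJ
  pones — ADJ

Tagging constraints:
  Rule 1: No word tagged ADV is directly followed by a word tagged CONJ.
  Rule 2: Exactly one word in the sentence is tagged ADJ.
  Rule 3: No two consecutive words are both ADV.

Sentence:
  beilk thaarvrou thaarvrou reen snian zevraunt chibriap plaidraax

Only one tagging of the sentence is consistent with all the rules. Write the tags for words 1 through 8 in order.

CONJ CONJ CONJ ADV ADJ CONJ CONJ ADV

Candidates per position — 1:beilk {ADJ,CONJ}; 2:thaarvrou {ADJ,CONJ}; 3:thaarvrou {ADJ,CONJ}; 4:reen {ADV}; 5:snian {ADV,ADJ}; 6:zevraunt {CONJ}; 7:chibriap {CONJ}; 8:plaidraax {ADV}.
Position 5: ADV is ruled out by rule 1; that leaves ADJ.
Position 1: ADJ is ruled out by rule 2; that leaves CONJ.
Position 2: ADJ is ruled out by rule 2; that leaves CONJ.
Position 3: ADJ is ruled out by rule 2; that leaves CONJ.
The unique satisfying tagging is: CONJ CONJ CONJ ADV ADJ CONJ CONJ ADV.
Verifying each rule — rule 1 ✓; rule 2 ✓; rule 3 ✓.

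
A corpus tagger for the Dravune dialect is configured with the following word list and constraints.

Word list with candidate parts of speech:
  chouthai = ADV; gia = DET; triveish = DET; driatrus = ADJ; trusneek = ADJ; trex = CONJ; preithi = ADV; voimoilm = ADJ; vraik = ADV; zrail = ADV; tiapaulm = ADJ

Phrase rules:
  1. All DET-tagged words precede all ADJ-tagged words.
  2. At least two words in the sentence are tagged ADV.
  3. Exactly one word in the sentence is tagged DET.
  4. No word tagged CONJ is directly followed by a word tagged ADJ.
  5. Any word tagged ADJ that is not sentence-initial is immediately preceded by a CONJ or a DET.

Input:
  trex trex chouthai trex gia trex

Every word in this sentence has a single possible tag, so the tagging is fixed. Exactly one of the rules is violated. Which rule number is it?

Fixed tagging: CONJ CONJ ADV CONJ DET CONJ.
Checking each rule: R1 holds, R2 violated, R3 holds, R4 holds, R5 holds.
Only rule 2 fails.

2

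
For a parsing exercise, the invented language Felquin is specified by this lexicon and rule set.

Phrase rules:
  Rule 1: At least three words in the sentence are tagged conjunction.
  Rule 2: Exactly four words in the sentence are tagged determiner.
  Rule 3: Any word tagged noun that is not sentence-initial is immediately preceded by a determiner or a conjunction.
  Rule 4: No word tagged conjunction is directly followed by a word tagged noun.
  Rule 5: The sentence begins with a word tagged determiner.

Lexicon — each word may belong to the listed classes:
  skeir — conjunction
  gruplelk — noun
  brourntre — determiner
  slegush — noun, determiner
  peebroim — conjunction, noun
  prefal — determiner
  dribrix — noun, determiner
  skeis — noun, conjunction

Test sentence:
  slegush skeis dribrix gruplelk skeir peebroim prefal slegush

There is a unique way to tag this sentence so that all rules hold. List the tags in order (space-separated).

Candidates per position — 1:slegush {noun,determiner}; 2:skeis {noun,conjunction}; 3:dribrix {noun,determiner}; 4:gruplelk {noun}; 5:skeir {conjunction}; 6:peebroim {conjunction,noun}; 7:prefal {determiner}; 8:slegush {noun,determiner}.
At position 1, choosing noun makes rule 2 impossible to satisfy; hence determiner.
At position 2, choosing noun makes rule 1 impossible to satisfy; hence conjunction.
At position 3, choosing noun makes rule 2 impossible to satisfy; hence determiner.
At position 6, choosing noun makes rule 1 impossible to satisfy; hence conjunction.
At position 8, choosing noun makes rule 2 impossible to satisfy; hence determiner.
That leaves exactly one tagging: determiner conjunction determiner noun conjunction conjunction determiner determiner.
Verifying each rule — rule 1 holds; rule 2 holds; rule 3 holds; rule 4 holds; rule 5 holds.

determiner conjunction determiner noun conjunction conjunction determiner determiner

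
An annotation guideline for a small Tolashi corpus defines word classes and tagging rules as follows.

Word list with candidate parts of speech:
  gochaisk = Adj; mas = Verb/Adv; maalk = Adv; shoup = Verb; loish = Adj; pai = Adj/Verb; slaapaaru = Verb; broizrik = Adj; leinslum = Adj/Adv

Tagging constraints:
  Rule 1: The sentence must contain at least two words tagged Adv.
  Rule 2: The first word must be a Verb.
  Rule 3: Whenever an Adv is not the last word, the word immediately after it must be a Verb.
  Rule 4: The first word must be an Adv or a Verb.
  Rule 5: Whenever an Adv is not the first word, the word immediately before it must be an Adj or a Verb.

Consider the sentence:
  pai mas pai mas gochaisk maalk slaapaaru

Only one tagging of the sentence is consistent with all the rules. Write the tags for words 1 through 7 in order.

Candidates per position — 1:pai {Adj,Verb}; 2:mas {Verb,Adv}; 3:pai {Adj,Verb}; 4:mas {Verb,Adv}; 5:gochaisk {Adj}; 6:maalk {Adv}; 7:slaapaaru {Verb}.
Position 1: Adj is ruled out by rule 2; that leaves Verb.
Position 4: Adv is ruled out by rule 3; that leaves Verb.
Position 2: Verb is ruled out by rule 1; that leaves Adv.
Position 3: Adj is ruled out by rule 3; that leaves Verb.
The unique satisfying tagging is: Verb Adv Verb Verb Adj Adv Verb.
Verifying each rule — rule 1 ✓; rule 2 ✓; rule 3 ✓; rule 4 ✓; rule 5 ✓.

Verb Adv Verb Verb Adj Adv Verb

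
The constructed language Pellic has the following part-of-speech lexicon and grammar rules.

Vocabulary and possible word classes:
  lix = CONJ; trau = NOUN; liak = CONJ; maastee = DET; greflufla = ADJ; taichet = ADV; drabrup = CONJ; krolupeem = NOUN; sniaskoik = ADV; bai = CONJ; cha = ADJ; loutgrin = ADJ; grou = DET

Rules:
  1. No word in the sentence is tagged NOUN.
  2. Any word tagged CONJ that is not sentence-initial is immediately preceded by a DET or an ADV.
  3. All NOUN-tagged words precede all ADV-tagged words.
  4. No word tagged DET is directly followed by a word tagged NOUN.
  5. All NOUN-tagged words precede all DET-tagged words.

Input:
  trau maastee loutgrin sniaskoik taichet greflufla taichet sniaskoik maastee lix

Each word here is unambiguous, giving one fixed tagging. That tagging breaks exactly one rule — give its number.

1

Fixed tagging: NOUN DET ADJ ADV ADV ADJ ADV ADV DET CONJ.
Rule check: R1 ✗, R2 ✓, R3 ✓, R4 ✓, R5 ✓.
Only rule 1 fails.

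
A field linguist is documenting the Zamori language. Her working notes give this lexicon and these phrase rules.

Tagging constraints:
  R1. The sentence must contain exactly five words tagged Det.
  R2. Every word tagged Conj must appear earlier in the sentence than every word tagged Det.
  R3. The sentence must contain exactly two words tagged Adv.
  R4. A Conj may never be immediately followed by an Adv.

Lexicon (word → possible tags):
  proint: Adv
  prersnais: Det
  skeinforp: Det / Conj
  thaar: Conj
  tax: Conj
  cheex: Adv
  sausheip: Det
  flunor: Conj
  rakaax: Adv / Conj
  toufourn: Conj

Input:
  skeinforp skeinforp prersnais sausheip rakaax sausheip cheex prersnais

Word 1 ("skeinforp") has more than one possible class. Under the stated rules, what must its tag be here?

Candidates per position — 1:skeinforp {Det,Conj}; 2:skeinforp {Det,Conj}; 3:prersnais {Det}; 4:sausheip {Det}; 5:rakaax {Adv,Conj}; 6:sausheip {Det}; 7:cheex {Adv}; 8:prersnais {Det}.
Word 5 cannot be Conj — rule 2 would then fail for every completion. It is Adv.
Position 1: the remaining choice is settled jointly with positions 2 — only Conj at position 1 is part of a tagging that satisfies every rule.
The unique satisfying tagging is: Conj Det Det Det Adv Det Adv Det.
Check: rule 1 ok; rule 2 ok; rule 3 ok; rule 4 ok.

Conj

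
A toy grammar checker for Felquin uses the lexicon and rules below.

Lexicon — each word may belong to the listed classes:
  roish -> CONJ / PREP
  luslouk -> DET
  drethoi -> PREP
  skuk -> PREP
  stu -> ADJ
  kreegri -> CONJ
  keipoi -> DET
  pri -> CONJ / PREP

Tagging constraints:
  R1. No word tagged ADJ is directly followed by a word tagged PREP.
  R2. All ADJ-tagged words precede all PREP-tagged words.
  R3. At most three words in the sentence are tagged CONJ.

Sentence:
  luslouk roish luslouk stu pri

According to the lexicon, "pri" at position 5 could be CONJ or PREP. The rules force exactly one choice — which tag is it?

Candidates per position — 1:luslouk {DET}; 2:roish {CONJ,PREP}; 3:luslouk {DET}; 4:stu {ADJ}; 5:pri {CONJ,PREP}.
At position 2, choosing PREP makes rule 2 impossible to satisfy; hence CONJ.
At position 5, choosing PREP makes rule 1 impossible to satisfy; hence CONJ.
That leaves exactly one tagging: DET CONJ DET ADJ CONJ.
Checking: rule 1 satisfied; rule 2 satisfied; rule 3 satisfied.

CONJ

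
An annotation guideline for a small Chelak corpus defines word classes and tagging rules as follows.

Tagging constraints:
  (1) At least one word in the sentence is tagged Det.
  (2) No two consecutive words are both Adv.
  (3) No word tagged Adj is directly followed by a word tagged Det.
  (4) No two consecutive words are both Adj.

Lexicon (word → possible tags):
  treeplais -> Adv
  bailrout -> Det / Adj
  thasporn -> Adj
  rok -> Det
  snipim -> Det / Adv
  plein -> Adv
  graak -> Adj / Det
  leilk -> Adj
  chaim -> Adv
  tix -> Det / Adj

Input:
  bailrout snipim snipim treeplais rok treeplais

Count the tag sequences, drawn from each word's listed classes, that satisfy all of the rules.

Candidates per position — 1:bailrout {Det,Adj}; 2:snipim {Det,Adv}; 3:snipim {Det,Adv}; 4:treeplais {Adv}; 5:rok {Det}; 6:treeplais {Adv}.
There are 8 candidate sequences in total.
The sequences that satisfy every rule: Det Det Det Adv Det Adv; Det Adv Det Adv Det Adv; Adj Adv Det Adv Det Adv.
Count = 3.

3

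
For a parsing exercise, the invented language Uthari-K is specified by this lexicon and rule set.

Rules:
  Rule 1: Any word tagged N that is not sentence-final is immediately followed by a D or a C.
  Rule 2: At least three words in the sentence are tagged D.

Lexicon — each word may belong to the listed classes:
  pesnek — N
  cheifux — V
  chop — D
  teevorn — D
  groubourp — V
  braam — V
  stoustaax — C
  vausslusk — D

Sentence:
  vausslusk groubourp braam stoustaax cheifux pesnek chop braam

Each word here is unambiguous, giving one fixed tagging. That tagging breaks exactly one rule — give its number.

2

Fixed tagging: D V V C V N D V.
Checking each rule: R1 pass, R2 fail.
Only rule 2 fails.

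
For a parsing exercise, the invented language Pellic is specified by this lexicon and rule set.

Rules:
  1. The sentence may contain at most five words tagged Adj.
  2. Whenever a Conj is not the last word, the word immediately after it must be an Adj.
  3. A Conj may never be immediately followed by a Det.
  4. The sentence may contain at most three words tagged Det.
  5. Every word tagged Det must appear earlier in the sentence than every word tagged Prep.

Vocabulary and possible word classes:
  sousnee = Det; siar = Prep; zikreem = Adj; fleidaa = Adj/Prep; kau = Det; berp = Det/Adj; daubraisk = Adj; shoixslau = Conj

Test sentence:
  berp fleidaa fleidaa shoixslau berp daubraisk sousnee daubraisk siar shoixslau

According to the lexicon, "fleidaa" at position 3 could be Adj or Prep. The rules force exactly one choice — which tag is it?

Adj

Candidates per position — 1:berp {Det,Adj}; 2:fleidaa {Adj,Prep}; 3:fleidaa {Adj,Prep}; 4:shoixslau {Conj}; 5:berp {Det,Adj}; 6:daubraisk {Adj}; 7:sousnee {Det}; 8:daubraisk {Adj}; 9:siar {Prep}; 10:shoixslau {Conj}.
At position 2, choosing Prep makes rule 5 impossible to satisfy; hence Adj.
At position 3, choosing Prep makes rule 5 impossible to satisfy; hence Adj.
At position 5, choosing Det makes rule 2 impossible to satisfy; hence Adj.
At position 1, choosing Adj makes rule 1 impossible to satisfy; hence Det.
The only consistent sequence is: Det Adj Adj Conj Adj Adj Det Adj Prep Conj.
Check: rule 1 satisfied; rule 2 satisfied; rule 3 satisfied; rule 4 satisfied; rule 5 satisfied.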